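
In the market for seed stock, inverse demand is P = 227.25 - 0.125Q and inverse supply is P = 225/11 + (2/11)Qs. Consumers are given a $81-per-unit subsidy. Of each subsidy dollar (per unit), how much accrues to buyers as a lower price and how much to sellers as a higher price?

Buyers gain $33 per unit; sellers gain $48 per unit

Pre-subsidy: 227.25 - 0.125Q = 225/11 + (2/11)Q gives Q* = 674 and P* = 143.
With the rebate, buyers effectively pay Pb = Ps − 81, where Ps is the price sellers receive.
On the curves, Pb = 227.25 - 0.125Q and Ps = 225/11 + (2/11)Q; the wedge Ps − Pb = 81 gives 225/11 + (2/11)Q − (227.25 - 0.125Q) = 81, so Q' = 938.
Then Pb = 227.25 − 0.125·938 = 110 and Ps = 225/11 + (2/11)·938 = 191.
Buyers' price falls by P* − Pb = 143 − 110 = 33; sellers' price rises by Ps − P* = 191 − 143 = 48.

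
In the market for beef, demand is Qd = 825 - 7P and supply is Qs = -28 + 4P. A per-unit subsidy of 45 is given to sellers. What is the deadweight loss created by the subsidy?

Pre-subsidy: 825 - 7P = -28 + 4P gives P* = 853/11, Q* = 3104/11.
With the subsidy, sellers receive Ps = Pb + 45 for each unit, where Pb is the price buyers pay.
Supply in terms of Pb becomes Qs = -28 + 4(Pb + 45) = 152 + 4Pb. Setting this equal to demand: 825 - 7Pb = 152 + 4Pb, so Pb = 673/11.
Sellers receive Ps = 673/11 + 45 = 1168/11; Q' = 825 − 7·(673/11) = 4364/11.
The subsidy expands output by 4364/11 − 3104/11 = 1260/11 past the efficient level; on those units the gap between marginal cost and willingness to pay runs from 0 up to 45.
DWL = ½ × 45 × 1260/11 = 28350/11.

Deadweight loss = 28350/11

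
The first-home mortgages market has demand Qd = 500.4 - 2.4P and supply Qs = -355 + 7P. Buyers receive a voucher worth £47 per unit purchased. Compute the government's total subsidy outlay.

Pre-subsidy: 500.4 - 2.4P = -355 + 7P gives P* = 91, Q* = 282.
With the rebate, buyers effectively pay Pb = Ps − 47, where Ps is the price sellers receive.
Demand in terms of Ps becomes Qd = 500.4 − 2.4(Ps − 47) = 613.2 - 2.4Ps. Setting this equal to supply: 613.2 - 2.4Ps = -355 + 7Ps, so Ps = 103.
Buyers pay Pb = 103 − 47 = 56; Q' = -355 + 7·103 = 366.
Government outlay = subsidy × quantity = 47 × 366 = 17202.

Government cost = £17202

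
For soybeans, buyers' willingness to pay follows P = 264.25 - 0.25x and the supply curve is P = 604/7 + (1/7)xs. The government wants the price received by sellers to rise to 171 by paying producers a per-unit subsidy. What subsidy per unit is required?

At a seller price of 171, quantity supplied is -604 + 7·171 = 593.
Buyers absorb 593 only when they pay Pb = 264.25 − 0.25·593 = 116.
s = Ps − Pb = 171 − 116 = 55.

Required subsidy s = 55 per unit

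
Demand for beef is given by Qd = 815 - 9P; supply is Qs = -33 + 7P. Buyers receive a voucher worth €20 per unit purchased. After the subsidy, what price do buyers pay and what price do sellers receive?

Pre-subsidy: 815 - 9P = -33 + 7P gives P* = 53, Q* = 338.
With the rebate, buyers effectively pay Pb = Ps − 20, where Ps is the price sellers receive.
Demand in terms of Ps becomes Qd = 815 − 9(Ps − 20) = 995 - 9Ps. Setting this equal to supply: 995 - 9Ps = -33 + 7Ps, so Ps = 64.25.
Buyers pay Pb = 64.25 − 20 = 44.25; Q' = -33 + 7·64.25 = 416.75.

Buyers pay €44.25; sellers receive €64.25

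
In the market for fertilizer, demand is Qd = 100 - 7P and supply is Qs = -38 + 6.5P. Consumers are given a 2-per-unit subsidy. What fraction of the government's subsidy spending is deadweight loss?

Pre-subsidy: 100 - 7P = -38 + 6.5P gives P* = 92/9, Q* = 256/9.
With the rebate, buyers effectively pay Pb = Ps − 2, where Ps is the price sellers receive.
Demand in terms of Ps becomes Qd = 100 − 7(Ps − 2) = 114 - 7Ps. Setting this equal to supply: 114 - 7Ps = -38 + 6.5Ps, so Ps = 304/27.
Buyers pay Pb = 304/27 − 2 = 250/27; Q' = -38 + 6.5·(304/27) = 950/27.
ΔCS = ½(256/9 + 950/27)(92/9 − 250/27) = 22334/729; ΔPS = ½(256/9 + 950/27)(304/27 − 92/9) = 24052/729.
Government spending = 2 × 950/27 = 1900/27.
DWL = ½ × 2 × (950/27 − 256/9) = 182/27; fraction = (182/27) / (1900/27) = 91/950.

DWL / government spending = 91/950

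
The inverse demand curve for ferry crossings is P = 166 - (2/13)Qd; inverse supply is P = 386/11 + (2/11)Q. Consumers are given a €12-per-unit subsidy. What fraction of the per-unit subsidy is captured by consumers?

Pre-subsidy: 166 - (2/13)Q = 386/11 + (2/11)Q gives Q* = 390 and P* = 106.
With the rebate, buyers effectively pay Pb = Ps − 12, where Ps is the price sellers receive.
On the curves, Pb = 166 - (2/13)Q and Ps = 386/11 + (2/11)Q; the wedge Ps − Pb = 12 gives 386/11 + (2/11)Q − (166 - (2/13)Q) = 12, so Q' = 425.75.
Then Pb = 166 − (2/13)·425.75 = 100.5 and Ps = 386/11 + (2/11)·425.75 = 112.5.
Buyers' price falls by P* − Pb = 106 − 100.5 = 5.5; sellers' price rises by Ps − P* = 112.5 − 106 = 6.5.
So consumers capture 5.5/12 = 11/24 of each unit of subsidy.

Consumer share = 11/24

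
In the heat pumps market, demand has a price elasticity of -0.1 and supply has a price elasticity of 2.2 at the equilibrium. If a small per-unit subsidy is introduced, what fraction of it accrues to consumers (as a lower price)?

Consumer share = 22/23

For a small subsidy around the equilibrium, the benefit split depends on the relative slopes, which at a point are proportional to the elasticities.
Buyer share = εs/(εs + |εd|) = 2.2/(2.2 + 0.1) = 22/23; seller share = |εd|/(εs + |εd|) = 1/23.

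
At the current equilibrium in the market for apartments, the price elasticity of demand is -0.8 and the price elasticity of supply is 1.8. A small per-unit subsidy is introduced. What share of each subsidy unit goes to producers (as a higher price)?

Producer share = 4/13

For a small subsidy around the equilibrium, the benefit split depends on the relative slopes, which at a point are proportional to the elasticities.
Buyer share = εs/(εs + |εd|) = 1.8/(1.8 + 0.8) = 9/13; seller share = |εd|/(εs + |εd|) = 4/13.
So producers capture 4/13 of the subsidy.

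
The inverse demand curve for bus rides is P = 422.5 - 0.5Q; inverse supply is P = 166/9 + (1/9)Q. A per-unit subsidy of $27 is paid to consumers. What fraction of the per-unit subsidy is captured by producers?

Producer share = 2/11

Pre-subsidy: 422.5 - 0.5Q = 166/9 + (1/9)Q gives Q* = 7273/11 and P* = 1011/11.
With the rebate, buyers effectively pay Pb = Ps − 27, where Ps is the price sellers receive.
On the curves, Pb = 422.5 - 0.5Q and Ps = 166/9 + (1/9)Q; the wedge Ps − Pb = 27 gives 166/9 + (1/9)Q − (422.5 - 0.5Q) = 27, so Q' = 7759/11.
Then Pb = 422.5 − 0.5·(7759/11) = 768/11 and Ps = 166/9 + (1/9)·(7759/11) = 1065/11.
Buyers' price falls by P* − Pb = 1011/11 − 768/11 = 243/11; sellers' price rises by Ps − P* = 1065/11 − 1011/11 = 54/11.
So producers capture (54/11)/27 = 2/11 of each unit of subsidy.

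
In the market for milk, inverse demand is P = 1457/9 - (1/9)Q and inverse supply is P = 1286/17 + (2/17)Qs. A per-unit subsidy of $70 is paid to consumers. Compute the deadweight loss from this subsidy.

Pre-subsidy: 1457/9 - (1/9)Q = 1286/17 + (2/17)Q gives Q* = 377 and P* = 120.
With the rebate, buyers effectively pay Pb = Ps − 70, where Ps is the price sellers receive.
On the curves, Pb = 1457/9 - (1/9)Q and Ps = 1286/17 + (2/17)Q; the wedge Ps − Pb = 70 gives 1286/17 + (2/17)Q − (1457/9 - (1/9)Q) = 70, so Q' = 683.
Then Pb = 1457/9 − (1/9)·683 = 86 and Ps = 1286/17 + (2/17)·683 = 156.
The subsidy expands output by 683 − 377 = 306 past the efficient level; on those units the gap between marginal cost and willingness to pay runs from 0 up to 70.
DWL = ½ × 70 × 306 = 10710.

Deadweight loss = $10710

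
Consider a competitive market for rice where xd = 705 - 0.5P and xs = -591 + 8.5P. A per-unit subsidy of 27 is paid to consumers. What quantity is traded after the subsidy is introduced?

x' = 645.75

Pre-subsidy: 705 - 0.5P = -591 + 8.5P gives P* = 144, x* = 633.
With the rebate, buyers effectively pay Pb = Ps − 27, where Ps is the price sellers receive.
Demand in terms of Ps becomes xd = 705 − 0.5(Ps − 27) = 718.5 - 0.5Ps. Setting this equal to supply: 718.5 - 0.5Ps = -591 + 8.5Ps, so Ps = 145.5.
Buyers pay Pb = 145.5 − 27 = 118.5; x' = -591 + 8.5·145.5 = 645.75.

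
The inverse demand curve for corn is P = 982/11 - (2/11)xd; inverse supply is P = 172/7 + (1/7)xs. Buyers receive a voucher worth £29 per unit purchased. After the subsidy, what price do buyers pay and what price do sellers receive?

Buyers pay £36.8; sellers receive £65.8

Pre-subsidy: 982/11 - (2/11)x = 172/7 + (1/7)x gives x* = 199.28 and P* = 53.04.
With the rebate, buyers effectively pay Pb = Ps − 29, where Ps is the price sellers receive.
On the curves, Pb = 982/11 - (2/11)x and Ps = 172/7 + (1/7)x; the wedge Ps − Pb = 29 gives 172/7 + (1/7)x − (982/11 - (2/11)x) = 29, so x' = 288.6.
Then Pb = 982/11 − (2/11)·288.6 = 36.8 and Ps = 172/7 + (1/7)·288.6 = 65.8.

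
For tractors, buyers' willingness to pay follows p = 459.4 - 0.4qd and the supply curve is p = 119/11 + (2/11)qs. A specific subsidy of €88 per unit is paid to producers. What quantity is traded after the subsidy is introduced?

Pre-subsidy: 459.4 - 0.4q = 119/11 + (2/11)q gives q* = 771 and p* = 151.
With the subsidy, sellers receive ps = pb + 88 for each unit, where pb is the price buyers pay.
On the curves, pb = 459.4 - 0.4q and ps = 119/11 + (2/11)q; the wedge ps − pb = 88 gives 119/11 + (2/11)q − (459.4 - 0.4q) = 88, so q' = 922.25.
Then pb = 459.4 − 0.4·922.25 = 90.5 and ps = 119/11 + (2/11)·922.25 = 178.5.

q' = 922.25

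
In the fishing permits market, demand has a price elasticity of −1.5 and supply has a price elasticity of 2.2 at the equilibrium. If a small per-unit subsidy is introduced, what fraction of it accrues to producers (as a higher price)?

For a small subsidy around the equilibrium, the benefit split depends on the relative slopes, which at a point are proportional to the elasticities.
Buyer share = εs/(εs + |εd|) = 2.2/(2.2 + 1.5) = 22/37; seller share = |εd|/(εs + |εd|) = 15/37.
So producers capture 15/37 of the subsidy.

Producer share = 15/37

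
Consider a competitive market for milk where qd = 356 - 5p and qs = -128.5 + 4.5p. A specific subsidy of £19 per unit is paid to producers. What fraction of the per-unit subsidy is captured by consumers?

Pre-subsidy: 356 - 5p = -128.5 + 4.5p gives p* = 51, q* = 101.
With the subsidy, sellers receive ps = pb + 19 for each unit, where pb is the price buyers pay.
Supply in terms of pb becomes qs = -128.5 + 4.5(pb + 19) = -43 + 4.5pb. Setting this equal to demand: 356 - 5pb = -43 + 4.5pb, so pb = 42.
Sellers receive ps = 42 + 19 = 61; q' = 356 − 5·42 = 146.
Buyers' price falls by p* − pb = 51 − 42 = 9; sellers' price rises by ps − p* = 61 − 51 = 10.
So consumers capture 9/19 = 9/19 of each unit of subsidy.

Consumer share = 9/19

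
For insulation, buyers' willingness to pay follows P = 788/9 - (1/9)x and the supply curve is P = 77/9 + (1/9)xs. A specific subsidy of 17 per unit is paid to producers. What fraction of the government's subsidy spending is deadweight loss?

DWL / government spending = 17/192

Pre-subsidy: 788/9 - (1/9)x = 77/9 + (1/9)x gives x* = 355.5 and P* = 865/18.
With the subsidy, sellers receive Ps = Pb + 17 for each unit, where Pb is the price buyers pay.
On the curves, Pb = 788/9 - (1/9)x and Ps = 77/9 + (1/9)x; the wedge Ps − Pb = 17 gives 77/9 + (1/9)x − (788/9 - (1/9)x) = 17, so x' = 432.
Then Pb = 788/9 − (1/9)·432 = 356/9 and Ps = 77/9 + (1/9)·432 = 509/9.
ΔCS = ½(355.5 + 432)(865/18 − 356/9) = 3346.875; ΔPS = ½(355.5 + 432)(509/9 − 865/18) = 3346.875.
Government spending = 17 × 432 = 7344.
DWL = ½ × 17 × (432 − 355.5) = 650.25; fraction = 650.25 / 7344 = 17/192.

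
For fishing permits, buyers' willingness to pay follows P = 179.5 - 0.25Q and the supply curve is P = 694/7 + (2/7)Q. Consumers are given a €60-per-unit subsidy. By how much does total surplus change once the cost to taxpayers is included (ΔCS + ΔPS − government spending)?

Pre-subsidy: 179.5 - 0.25Q = 694/7 + (2/7)Q gives Q* = 150 and P* = 142.
With the rebate, buyers effectively pay Pb = Ps − 60, where Ps is the price sellers receive.
On the curves, Pb = 179.5 - 0.25Q and Ps = 694/7 + (2/7)Q; the wedge Ps − Pb = 60 gives 694/7 + (2/7)Q − (179.5 - 0.25Q) = 60, so Q' = 262.
Then Pb = 179.5 − 0.25·262 = 114 and Ps = 694/7 + (2/7)·262 = 174.
ΔCS = ½(150 + 262)(142 − 114) = 5768; ΔPS = ½(150 + 262)(174 − 142) = 6592.
Government spending = 60 × 262 = 15720.
Net change = 5768 + 6592 − 15720 = -3360. The loss equals the DWL triangle ½·60·112.

Net change in total surplus = -€3360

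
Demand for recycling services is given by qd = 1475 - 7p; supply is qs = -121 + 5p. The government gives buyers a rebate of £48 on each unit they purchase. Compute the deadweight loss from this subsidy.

Pre-subsidy: 1475 - 7p = -121 + 5p gives p* = 133, q* = 544.
With the rebate, buyers effectively pay pb = ps − 48, where ps is the price sellers receive.
Demand in terms of ps becomes qd = 1475 − 7(ps − 48) = 1811 - 7ps. Setting this equal to supply: 1811 - 7ps = -121 + 5ps, so ps = 161.
Buyers pay pb = 161 − 48 = 113; q' = -121 + 5·161 = 684.
The subsidy expands output by 684 − 544 = 140 past the efficient level; on those units the gap between marginal cost and willingness to pay runs from 0 up to 48.
DWL = ½ × 48 × 140 = 3360.

Deadweight loss = £3360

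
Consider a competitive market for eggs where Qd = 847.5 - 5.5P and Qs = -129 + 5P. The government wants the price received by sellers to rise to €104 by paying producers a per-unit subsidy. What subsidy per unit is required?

At a seller price of 104, quantity supplied is -129 + 5·104 = 391.
Buyers absorb 391 only when they pay Pb with 847.5 − 5.5·Pb = 391, i.e. Pb = 83.
s = Ps − Pb = 104 − 83 = 21.

Required subsidy s = €21 per unit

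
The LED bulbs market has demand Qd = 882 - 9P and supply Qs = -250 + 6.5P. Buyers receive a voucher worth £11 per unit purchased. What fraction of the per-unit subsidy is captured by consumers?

Consumer share = 13/31

Pre-subsidy: 882 - 9P = -250 + 6.5P gives P* = 2264/31, Q* = 6966/31.
With the rebate, buyers effectively pay Pb = Ps − 11, where Ps is the price sellers receive.
Demand in terms of Ps becomes Qd = 882 − 9(Ps − 11) = 981 - 9Ps. Setting this equal to supply: 981 - 9Ps = -250 + 6.5Ps, so Ps = 2462/31.
Buyers pay Pb = 2462/31 − 11 = 2121/31; Q' = -250 + 6.5·(2462/31) = 8253/31.
Buyers' price falls by P* − Pb = 2264/31 − 2121/31 = 143/31; sellers' price rises by Ps − P* = 2462/31 − 2264/31 = 198/31.
So consumers capture (143/31)/11 = 13/31 of each unit of subsidy.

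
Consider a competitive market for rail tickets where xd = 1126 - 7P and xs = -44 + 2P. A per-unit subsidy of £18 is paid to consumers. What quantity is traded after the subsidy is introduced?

x' = 244

Pre-subsidy: 1126 - 7P = -44 + 2P gives P* = 130, x* = 216.
With the rebate, buyers effectively pay Pb = Ps − 18, where Ps is the price sellers receive.
Demand in terms of Ps becomes xd = 1126 − 7(Ps − 18) = 1252 - 7Ps. Setting this equal to supply: 1252 - 7Ps = -44 + 2Ps, so Ps = 144.
Buyers pay Pb = 144 − 18 = 126; x' = -44 + 2·144 = 244.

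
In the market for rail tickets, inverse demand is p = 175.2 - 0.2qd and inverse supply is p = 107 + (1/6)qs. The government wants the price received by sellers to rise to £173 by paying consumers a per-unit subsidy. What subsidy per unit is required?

Required subsidy s = £77 per unit

At a seller price of 173, quantity supplied is -642 + 6·173 = 396.
Buyers absorb 396 only when they pay pb = 175.2 − 0.2·396 = 96.
s = ps − pb = 173 − 96 = 77.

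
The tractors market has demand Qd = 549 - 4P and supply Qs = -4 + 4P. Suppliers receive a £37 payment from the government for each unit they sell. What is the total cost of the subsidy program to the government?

Government cost = £12820.5

Pre-subsidy: 549 - 4P = -4 + 4P gives P* = 69.125, Q* = 272.5.
With the subsidy, sellers receive Ps = Pb + 37 for each unit, where Pb is the price buyers pay.
Supply in terms of Pb becomes Qs = -4 + 4(Pb + 37) = 144 + 4Pb. Setting this equal to demand: 549 - 4Pb = 144 + 4Pb, so Pb = 50.625.
Sellers receive Ps = 50.625 + 37 = 87.625; Q' = 549 − 4·50.625 = 346.5.
Government outlay = subsidy × quantity = 37 × 346.5 = 12820.5.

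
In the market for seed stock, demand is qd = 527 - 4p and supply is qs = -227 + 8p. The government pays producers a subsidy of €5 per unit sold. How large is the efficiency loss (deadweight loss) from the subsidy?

Deadweight loss = 100/3

Pre-subsidy: 527 - 4p = -227 + 8p gives p* = 377/6, q* = 827/3.
With the subsidy, sellers receive ps = pb + 5 for each unit, where pb is the price buyers pay.
Supply in terms of pb becomes qs = -227 + 8(pb + 5) = -187 + 8pb. Setting this equal to demand: 527 - 4pb = -187 + 8pb, so pb = 59.5.
Sellers receive ps = 59.5 + 5 = 64.5; q' = 527 − 4·59.5 = 289.
The subsidy expands output by 289 − 827/3 = 40/3 past the efficient level; on those units the gap between marginal cost and willingness to pay runs from 0 up to 5.
DWL = ½ × 5 × 40/3 = 100/3.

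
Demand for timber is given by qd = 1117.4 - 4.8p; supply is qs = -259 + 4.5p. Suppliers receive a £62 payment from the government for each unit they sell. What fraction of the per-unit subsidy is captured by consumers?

Consumer share = 15/31

Pre-subsidy: 1117.4 - 4.8p = -259 + 4.5p gives p* = 148, q* = 407.
With the subsidy, sellers receive ps = pb + 62 for each unit, where pb is the price buyers pay.
Supply in terms of pb becomes qs = -259 + 4.5(pb + 62) = 20 + 4.5pb. Setting this equal to demand: 1117.4 - 4.8pb = 20 + 4.5pb, so pb = 118.
Sellers receive ps = 118 + 62 = 180; q' = 1117.4 − 4.8·118 = 551.
Buyers' price falls by p* − pb = 148 − 118 = 30; sellers' price rises by ps − p* = 180 − 148 = 32.
So consumers capture 30/62 = 15/31 of each unit of subsidy.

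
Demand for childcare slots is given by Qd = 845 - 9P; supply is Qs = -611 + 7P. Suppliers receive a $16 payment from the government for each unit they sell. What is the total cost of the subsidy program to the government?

Government cost = $1424

Pre-subsidy: 845 - 9P = -611 + 7P gives P* = 91, Q* = 26.
With the subsidy, sellers receive Ps = Pb + 16 for each unit, where Pb is the price buyers pay.
Supply in terms of Pb becomes Qs = -611 + 7(Pb + 16) = -499 + 7Pb. Setting this equal to demand: 845 - 9Pb = -499 + 7Pb, so Pb = 84.
Sellers receive Ps = 84 + 16 = 100; Q' = 845 − 9·84 = 89.
Government outlay = subsidy × quantity = 16 × 89 = 1424.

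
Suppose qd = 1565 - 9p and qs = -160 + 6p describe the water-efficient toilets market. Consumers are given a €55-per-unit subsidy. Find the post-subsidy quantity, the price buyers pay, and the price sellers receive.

Pre-subsidy: 1565 - 9p = -160 + 6p gives p* = 115, q* = 530.
With the rebate, buyers effectively pay pb = ps − 55, where ps is the price sellers receive.
Demand in terms of ps becomes qd = 1565 − 9(ps − 55) = 2060 - 9ps. Setting this equal to supply: 2060 - 9ps = -160 + 6ps, so ps = 148.
Buyers pay pb = 148 − 55 = 93; q' = -160 + 6·148 = 728.

q' = 728; buyers pay €93; sellers receive €148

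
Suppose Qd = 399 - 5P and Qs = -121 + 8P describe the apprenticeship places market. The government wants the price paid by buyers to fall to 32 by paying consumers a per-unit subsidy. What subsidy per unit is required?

At a buyer price of 32, quantity demanded is 399 − 5·32 = 239.
Sellers supply 239 only when they receive Ps with -121 + 8·Ps = 239, i.e. Ps = 45.
s = Ps − Pb = 45 − 32 = 13.

Required subsidy s = 13 per unit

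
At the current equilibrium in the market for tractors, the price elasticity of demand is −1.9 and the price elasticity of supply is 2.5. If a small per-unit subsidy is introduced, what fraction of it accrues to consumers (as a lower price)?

Consumer share = 25/44

For a small subsidy around the equilibrium, the benefit split depends on the relative slopes, which at a point are proportional to the elasticities.
Buyer share = εs/(εs + |εd|) = 2.5/(2.5 + 1.9) = 25/44; seller share = |εd|/(εs + |εd|) = 19/44.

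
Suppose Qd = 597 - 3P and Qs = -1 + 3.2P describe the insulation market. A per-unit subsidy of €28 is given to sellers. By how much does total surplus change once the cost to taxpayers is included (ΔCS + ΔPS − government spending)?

Net change in total surplus = -18816/31

Pre-subsidy: 597 - 3P = -1 + 3.2P gives P* = 2990/31, Q* = 9537/31.
With the subsidy, sellers receive Ps = Pb + 28 for each unit, where Pb is the price buyers pay.
Supply in terms of Pb becomes Qs = -1 + 3.2(Pb + 28) = 88.6 + 3.2Pb. Setting this equal to demand: 597 - 3Pb = 88.6 + 3.2Pb, so Pb = 82.
Sellers receive Ps = 82 + 28 = 110; Q' = 597 − 3·82 = 351.
ΔCS = ½(9537/31 + 351)(2990/31 − 82) = 4573632/961; ΔPS = ½(9537/31 + 351)(110 − 2990/31) = 4287780/961.
Government spending = 28 × 351 = 9828.
Net change = 4573632/961 + 4287780/961 − 9828 = -18816/31. The loss equals the DWL triangle ½·28·1344/31.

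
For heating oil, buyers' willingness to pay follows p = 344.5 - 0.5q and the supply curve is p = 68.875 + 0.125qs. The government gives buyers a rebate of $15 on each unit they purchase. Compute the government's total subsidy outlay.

Government cost = $6975

Pre-subsidy: 344.5 - 0.5q = 68.875 + 0.125q gives q* = 441 and p* = 124.
With the rebate, buyers effectively pay pb = ps − 15, where ps is the price sellers receive.
On the curves, pb = 344.5 - 0.5q and ps = 68.875 + 0.125q; the wedge ps − pb = 15 gives 68.875 + 0.125q − (344.5 - 0.5q) = 15, so q' = 465.
Then pb = 344.5 − 0.5·465 = 112 and ps = 68.875 + 0.125·465 = 127.
Government outlay = subsidy × quantity = 15 × 465 = 6975.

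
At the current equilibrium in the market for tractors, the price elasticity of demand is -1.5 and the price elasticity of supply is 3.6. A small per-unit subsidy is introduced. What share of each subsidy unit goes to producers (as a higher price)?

Producer share = 5/17

For a small subsidy around the equilibrium, the benefit split depends on the relative slopes, which at a point are proportional to the elasticities.
Buyer share = εs/(εs + |εd|) = 3.6/(3.6 + 1.5) = 12/17; seller share = |εd|/(εs + |εd|) = 5/17.
So producers capture 5/17 of the subsidy.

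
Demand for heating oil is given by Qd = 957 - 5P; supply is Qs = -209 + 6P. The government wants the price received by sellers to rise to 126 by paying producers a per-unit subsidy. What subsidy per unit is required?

Required subsidy s = 44 per unit

At a seller price of 126, quantity supplied is -209 + 6·126 = 547.
Buyers absorb 547 only when they pay Pb with 957 − 5·Pb = 547, i.e. Pb = 82.
s = Ps − Pb = 126 − 82 = 44.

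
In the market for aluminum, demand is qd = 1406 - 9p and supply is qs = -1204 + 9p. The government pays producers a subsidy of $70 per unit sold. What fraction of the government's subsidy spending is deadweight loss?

Pre-subsidy: 1406 - 9p = -1204 + 9p gives p* = 145, q* = 101.
With the subsidy, sellers receive ps = pb + 70 for each unit, where pb is the price buyers pay.
Supply in terms of pb becomes qs = -1204 + 9(pb + 70) = -574 + 9pb. Setting this equal to demand: 1406 - 9pb = -574 + 9pb, so pb = 110.
Sellers receive ps = 110 + 70 = 180; q' = 1406 − 9·110 = 416.
ΔCS = ½(101 + 416)(145 − 110) = 9047.5; ΔPS = ½(101 + 416)(180 − 145) = 9047.5.
Government spending = 70 × 416 = 29120.
DWL = ½ × 70 × (416 − 101) = 11025; fraction = 11025 / 29120 = 315/832.

DWL / government spending = 315/832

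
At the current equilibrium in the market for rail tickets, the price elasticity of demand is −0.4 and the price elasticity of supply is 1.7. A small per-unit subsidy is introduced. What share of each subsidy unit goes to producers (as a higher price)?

Producer share = 4/21

For a small subsidy around the equilibrium, the benefit split depends on the relative slopes, which at a point are proportional to the elasticities.
Buyer share = εs/(εs + |εd|) = 1.7/(1.7 + 0.4) = 17/21; seller share = |εd|/(εs + |εd|) = 4/21.
So producers capture 4/21 of the subsidy.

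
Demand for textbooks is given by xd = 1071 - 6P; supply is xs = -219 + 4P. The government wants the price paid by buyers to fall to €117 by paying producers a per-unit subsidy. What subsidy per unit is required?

At a buyer price of 117, quantity demanded is 1071 − 6·117 = 369.
Sellers supply 369 only when they receive Ps with -219 + 4·Ps = 369, i.e. Ps = 147.
s = Ps − Pb = 147 − 117 = 30.

Required subsidy s = €30 per unit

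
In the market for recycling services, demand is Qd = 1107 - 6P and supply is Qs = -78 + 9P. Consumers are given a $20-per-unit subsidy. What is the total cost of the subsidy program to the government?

Pre-subsidy: 1107 - 6P = -78 + 9P gives P* = 79, Q* = 633.
With the rebate, buyers effectively pay Pb = Ps − 20, where Ps is the price sellers receive.
Demand in terms of Ps becomes Qd = 1107 − 6(Ps − 20) = 1227 - 6Ps. Setting this equal to supply: 1227 - 6Ps = -78 + 9Ps, so Ps = 87.
Buyers pay Pb = 87 − 20 = 67; Q' = -78 + 9·87 = 705.
Government outlay = subsidy × quantity = 20 × 705 = 14100.

Government cost = $14100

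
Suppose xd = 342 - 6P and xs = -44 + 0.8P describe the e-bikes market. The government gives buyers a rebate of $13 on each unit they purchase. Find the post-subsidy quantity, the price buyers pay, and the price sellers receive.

Pre-subsidy: 342 - 6P = -44 + 0.8P gives P* = 965/17, x* = 24/17.
With the rebate, buyers effectively pay Pb = Ps − 13, where Ps is the price sellers receive.
Demand in terms of Ps becomes xd = 342 − 6(Ps − 13) = 420 - 6Ps. Setting this equal to supply: 420 - 6Ps = -44 + 0.8Ps, so Ps = 1160/17.
Buyers pay Pb = 1160/17 − 13 = 939/17; x' = -44 + 0.8·(1160/17) = 180/17.

x' = 180/17; buyers pay 939/17; sellers receive 1160/17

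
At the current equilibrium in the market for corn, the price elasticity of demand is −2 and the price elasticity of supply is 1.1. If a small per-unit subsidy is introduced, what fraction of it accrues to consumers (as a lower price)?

Consumer share = 11/31

For a small subsidy around the equilibrium, the benefit split depends on the relative slopes, which at a point are proportional to the elasticities.
Buyer share = εs/(εs + |εd|) = 1.1/(1.1 + 2) = 11/31; seller share = |εd|/(εs + |εd|) = 20/31.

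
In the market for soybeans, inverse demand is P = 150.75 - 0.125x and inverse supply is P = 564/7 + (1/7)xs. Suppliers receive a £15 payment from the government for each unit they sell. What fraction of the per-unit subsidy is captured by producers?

Pre-subsidy: 150.75 - 0.125x = 564/7 + (1/7)x gives x* = 262 and P* = 118.
With the subsidy, sellers receive Ps = Pb + 15 for each unit, where Pb is the price buyers pay.
On the curves, Pb = 150.75 - 0.125x and Ps = 564/7 + (1/7)x; the wedge Ps − Pb = 15 gives 564/7 + (1/7)x − (150.75 - 0.125x) = 15, so x' = 318.
Then Pb = 150.75 − 0.125·318 = 111 and Ps = 564/7 + (1/7)·318 = 126.
Buyers' price falls by P* − Pb = 118 − 111 = 7; sellers' price rises by Ps − P* = 126 − 118 = 8.
So producers capture 8/15 = 8/15 of each unit of subsidy.

Producer share = 8/15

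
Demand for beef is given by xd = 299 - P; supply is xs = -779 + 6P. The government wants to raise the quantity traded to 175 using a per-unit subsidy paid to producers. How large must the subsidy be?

At x = 175, invert demand for the buyer price: Pb = (299 − 175)/1 = 124; invert supply for the seller price: Ps = (175 − (-779))/6 = 159.
The subsidy must fill the gap: s = Ps − Pb = 159 − 124 = 35.

Required subsidy s = 35 per unit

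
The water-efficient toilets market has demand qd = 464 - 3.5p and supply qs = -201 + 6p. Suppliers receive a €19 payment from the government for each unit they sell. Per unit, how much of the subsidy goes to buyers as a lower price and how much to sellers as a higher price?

Pre-subsidy: 464 - 3.5p = -201 + 6p gives p* = 70, q* = 219.
With the subsidy, sellers receive ps = pb + 19 for each unit, where pb is the price buyers pay.
Supply in terms of pb becomes qs = -201 + 6(pb + 19) = -87 + 6pb. Setting this equal to demand: 464 - 3.5pb = -87 + 6pb, so pb = 58.
Sellers receive ps = 58 + 19 = 77; q' = 464 − 3.5·58 = 261.
Buyers' price falls by p* − pb = 70 − 58 = 12; sellers' price rises by ps − p* = 77 − 70 = 7.

Buyers gain €12 per unit; sellers gain €7 per unit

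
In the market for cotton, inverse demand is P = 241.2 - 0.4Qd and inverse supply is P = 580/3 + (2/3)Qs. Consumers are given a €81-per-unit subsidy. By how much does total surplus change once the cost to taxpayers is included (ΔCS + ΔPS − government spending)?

Pre-subsidy: 241.2 - 0.4Q = 580/3 + (2/3)Q gives Q* = 44.875 and P* = 223.25.
With the rebate, buyers effectively pay Pb = Ps − 81, where Ps is the price sellers receive.
On the curves, Pb = 241.2 - 0.4Q and Ps = 580/3 + (2/3)Q; the wedge Ps − Pb = 81 gives 580/3 + (2/3)Q − (241.2 - 0.4Q) = 81, so Q' = 120.8125.
Then Pb = 241.2 − 0.4·120.8125 = 192.875 and Ps = 580/3 + (2/3)·120.8125 = 273.875.
ΔCS = ½(44.875 + 120.8125)(223.25 − 192.875) = 2516.37890625; ΔPS = ½(44.875 + 120.8125)(273.875 − 223.25) = 4193.96484375.
Government spending = 81 × 120.8125 = 9785.8125.
Net change = 2516.37890625 + 4193.96484375 − 9785.8125 = -3075.46875. The loss equals the DWL triangle ½·81·75.9375.

Net change in total surplus = -€3075.46875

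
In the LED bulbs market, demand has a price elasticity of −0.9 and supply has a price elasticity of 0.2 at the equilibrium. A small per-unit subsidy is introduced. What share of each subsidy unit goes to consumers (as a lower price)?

Consumer share = 2/11

For a small subsidy around the equilibrium, the benefit split depends on the relative slopes, which at a point are proportional to the elasticities.
Buyer share = εs/(εs + |εd|) = 0.2/(0.2 + 0.9) = 2/11; seller share = |εd|/(εs + |εd|) = 9/11.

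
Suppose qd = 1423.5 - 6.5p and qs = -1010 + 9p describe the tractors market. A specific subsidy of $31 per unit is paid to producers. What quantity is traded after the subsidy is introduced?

q' = 520

Pre-subsidy: 1423.5 - 6.5p = -1010 + 9p gives p* = 157, q* = 403.
With the subsidy, sellers receive ps = pb + 31 for each unit, where pb is the price buyers pay.
Supply in terms of pb becomes qs = -1010 + 9(pb + 31) = -731 + 9pb. Setting this equal to demand: 1423.5 - 6.5pb = -731 + 9pb, so pb = 139.
Sellers receive ps = 139 + 31 = 170; q' = 1423.5 − 6.5·139 = 520.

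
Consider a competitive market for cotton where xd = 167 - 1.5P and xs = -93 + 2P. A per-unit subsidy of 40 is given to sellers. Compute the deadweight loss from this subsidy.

Deadweight loss = 4800/7

Pre-subsidy: 167 - 1.5P = -93 + 2P gives P* = 520/7, x* = 389/7.
With the subsidy, sellers receive Ps = Pb + 40 for each unit, where Pb is the price buyers pay.
Supply in terms of Pb becomes xs = -93 + 2(Pb + 40) = -13 + 2Pb. Setting this equal to demand: 167 - 1.5Pb = -13 + 2Pb, so Pb = 360/7.
Sellers receive Ps = 360/7 + 40 = 640/7; x' = 167 − 1.5·(360/7) = 629/7.
The subsidy expands output by 629/7 − 389/7 = 240/7 past the efficient level; on those units the gap between marginal cost and willingness to pay runs from 0 up to 40.
DWL = ½ × 40 × 240/7 = 4800/7.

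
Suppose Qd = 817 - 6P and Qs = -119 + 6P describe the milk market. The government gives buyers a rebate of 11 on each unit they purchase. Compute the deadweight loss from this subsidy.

Pre-subsidy: 817 - 6P = -119 + 6P gives P* = 78, Q* = 349.
With the rebate, buyers effectively pay Pb = Ps − 11, where Ps is the price sellers receive.
Demand in terms of Ps becomes Qd = 817 − 6(Ps − 11) = 883 - 6Ps. Setting this equal to supply: 883 - 6Ps = -119 + 6Ps, so Ps = 83.5.
Buyers pay Pb = 83.5 − 11 = 72.5; Q' = -119 + 6·83.5 = 382.
The subsidy expands output by 382 − 349 = 33 past the efficient level; on those units the gap between marginal cost and willingness to pay runs from 0 up to 11.
DWL = ½ × 11 × 33 = 181.5.

Deadweight loss = 181.5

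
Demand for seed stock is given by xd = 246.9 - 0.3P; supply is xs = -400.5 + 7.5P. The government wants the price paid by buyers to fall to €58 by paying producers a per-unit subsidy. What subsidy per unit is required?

At a buyer price of 58, quantity demanded is 246.9 − 0.3·58 = 229.5.
Sellers supply 229.5 only when they receive Ps with -400.5 + 7.5·Ps = 229.5, i.e. Ps = 84.
s = Ps − Pb = 84 − 58 = 26.

Required subsidy s = €26 per unit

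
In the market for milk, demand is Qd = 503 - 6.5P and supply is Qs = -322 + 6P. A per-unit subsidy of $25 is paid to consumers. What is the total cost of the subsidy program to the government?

Government cost = $3800

Pre-subsidy: 503 - 6.5P = -322 + 6P gives P* = 66, Q* = 74.
With the rebate, buyers effectively pay Pb = Ps − 25, where Ps is the price sellers receive.
Demand in terms of Ps becomes Qd = 503 − 6.5(Ps − 25) = 665.5 - 6.5Ps. Setting this equal to supply: 665.5 - 6.5Ps = -322 + 6Ps, so Ps = 79.
Buyers pay Pb = 79 − 25 = 54; Q' = -322 + 6·79 = 152.
Government outlay = subsidy × quantity = 25 × 152 = 3800.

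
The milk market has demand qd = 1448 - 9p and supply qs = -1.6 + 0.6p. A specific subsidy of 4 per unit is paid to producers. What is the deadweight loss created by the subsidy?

Deadweight loss = 4.5

Pre-subsidy: 1448 - 9p = -1.6 + 0.6p gives p* = 151, q* = 89.
With the subsidy, sellers receive ps = pb + 4 for each unit, where pb is the price buyers pay.
Supply in terms of pb becomes qs = -1.6 + 0.6(pb + 4) = 0.8 + 0.6pb. Setting this equal to demand: 1448 - 9pb = 0.8 + 0.6pb, so pb = 150.75.
Sellers receive ps = 150.75 + 4 = 154.75; q' = 1448 − 9·150.75 = 91.25.
The subsidy expands output by 91.25 − 89 = 2.25 past the efficient level; on those units the gap between marginal cost and willingness to pay runs from 0 up to 4.
DWL = ½ × 4 × 2.25 = 4.5.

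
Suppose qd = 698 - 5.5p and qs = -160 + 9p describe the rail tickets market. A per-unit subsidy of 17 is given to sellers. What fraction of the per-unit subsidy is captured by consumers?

Consumer share = 18/29

Pre-subsidy: 698 - 5.5p = -160 + 9p gives p* = 1716/29, q* = 10804/29.
With the subsidy, sellers receive ps = pb + 17 for each unit, where pb is the price buyers pay.
Supply in terms of pb becomes qs = -160 + 9(pb + 17) = -7 + 9pb. Setting this equal to demand: 698 - 5.5pb = -7 + 9pb, so pb = 1410/29.
Sellers receive ps = 1410/29 + 17 = 1903/29; q' = 698 − 5.5·(1410/29) = 12487/29.
Buyers' price falls by p* − pb = 1716/29 − 1410/29 = 306/29; sellers' price rises by ps − p* = 1903/29 − 1716/29 = 187/29.
So consumers capture (306/29)/17 = 18/29 of each unit of subsidy.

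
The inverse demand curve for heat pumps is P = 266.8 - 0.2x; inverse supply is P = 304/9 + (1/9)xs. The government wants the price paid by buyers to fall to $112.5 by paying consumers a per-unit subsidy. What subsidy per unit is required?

Required subsidy s = $7 per unit

At a buyer price of 112.5, quantity demanded is 1334 − 5·112.5 = 771.5.
Sellers supply 771.5 only when they receive Ps = 304/9 + (1/9)·771.5 = 119.5.
s = Ps − Pb = 119.5 − 112.5 = 7.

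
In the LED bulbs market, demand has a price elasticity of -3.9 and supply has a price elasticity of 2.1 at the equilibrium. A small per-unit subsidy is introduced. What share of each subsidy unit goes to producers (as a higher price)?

For a small subsidy around the equilibrium, the benefit split depends on the relative slopes, which at a point are proportional to the elasticities.
Buyer share = εs/(εs + |εd|) = 2.1/(2.1 + 3.9) = 0.35; seller share = |εd|/(εs + |εd|) = 0.65.
So producers capture 0.65 of the subsidy.

Producer share = 0.65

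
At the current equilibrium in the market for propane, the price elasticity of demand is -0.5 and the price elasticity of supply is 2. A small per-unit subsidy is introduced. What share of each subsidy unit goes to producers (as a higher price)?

Producer share = 0.2

For a small subsidy around the equilibrium, the benefit split depends on the relative slopes, which at a point are proportional to the elasticities.
Buyer share = εs/(εs + |εd|) = 2/(2 + 0.5) = 0.8; seller share = |εd|/(εs + |εd|) = 0.2.
So producers capture 0.2 of the subsidy.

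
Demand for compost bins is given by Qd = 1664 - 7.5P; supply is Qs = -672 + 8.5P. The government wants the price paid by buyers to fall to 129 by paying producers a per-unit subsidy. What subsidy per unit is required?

At a buyer price of 129, quantity demanded is 1664 − 7.5·129 = 696.5.
Sellers supply 696.5 only when they receive Ps with -672 + 8.5·Ps = 696.5, i.e. Ps = 161.
s = Ps − Pb = 161 − 129 = 32.

Required subsidy s = 32 per unit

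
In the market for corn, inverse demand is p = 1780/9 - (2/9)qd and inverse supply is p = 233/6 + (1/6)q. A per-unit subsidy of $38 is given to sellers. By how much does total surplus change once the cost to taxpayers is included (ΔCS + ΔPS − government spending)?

Pre-subsidy: 1780/9 - (2/9)q = 233/6 + (1/6)q gives q* = 2861/7 and p* = 2246/21.
With the subsidy, sellers receive ps = pb + 38 for each unit, where pb is the price buyers pay.
On the curves, pb = 1780/9 - (2/9)q and ps = 233/6 + (1/6)q; the wedge ps − pb = 38 gives 233/6 + (1/6)q − (1780/9 - (2/9)q) = 38, so q' = 3545/7.
Then pb = 1780/9 − (2/9)·(3545/7) = 1790/21 and ps = 233/6 + (1/6)·(3545/7) = 2588/21.
ΔCS = ½(2861/7 + 3545/7)(2246/21 − 1790/21) = 486856/49; ΔPS = ½(2861/7 + 3545/7)(2588/21 − 2246/21) = 365142/49.
Government spending = 38 × 3545/7 = 134710/7.
Net change = 486856/49 + 365142/49 − 134710/7 = -12996/7. The loss equals the DWL triangle ½·38·684/7.

Net change in total surplus = -12996/7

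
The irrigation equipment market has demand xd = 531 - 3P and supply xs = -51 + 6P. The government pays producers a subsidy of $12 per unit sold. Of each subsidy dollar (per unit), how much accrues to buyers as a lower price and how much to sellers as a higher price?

Buyers gain $8 per unit; sellers gain $4 per unit

Pre-subsidy: 531 - 3P = -51 + 6P gives P* = 194/3, x* = 337.
With the subsidy, sellers receive Ps = Pb + 12 for each unit, where Pb is the price buyers pay.
Supply in terms of Pb becomes xs = -51 + 6(Pb + 12) = 21 + 6Pb. Setting this equal to demand: 531 - 3Pb = 21 + 6Pb, so Pb = 170/3.
Sellers receive Ps = 170/3 + 12 = 206/3; x' = 531 − 3·(170/3) = 361.
Buyers' price falls by P* − Pb = 194/3 − 170/3 = 8; sellers' price rises by Ps − P* = 206/3 − 194/3 = 4.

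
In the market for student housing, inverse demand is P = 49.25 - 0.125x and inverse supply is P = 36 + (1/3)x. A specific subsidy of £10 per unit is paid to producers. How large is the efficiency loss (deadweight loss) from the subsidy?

Deadweight loss = 1200/11

Pre-subsidy: 49.25 - 0.125x = 36 + (1/3)x gives x* = 318/11 and P* = 502/11.
With the subsidy, sellers receive Ps = Pb + 10 for each unit, where Pb is the price buyers pay.
On the curves, Pb = 49.25 - 0.125x and Ps = 36 + (1/3)x; the wedge Ps − Pb = 10 gives 36 + (1/3)x − (49.25 - 0.125x) = 10, so x' = 558/11.
Then Pb = 49.25 − 0.125·(558/11) = 472/11 and Ps = 36 + (1/3)·(558/11) = 582/11.
The subsidy expands output by 558/11 − 318/11 = 240/11 past the efficient level; on those units the gap between marginal cost and willingness to pay runs from 0 up to 10.
DWL = ½ × 10 × 240/11 = 1200/11.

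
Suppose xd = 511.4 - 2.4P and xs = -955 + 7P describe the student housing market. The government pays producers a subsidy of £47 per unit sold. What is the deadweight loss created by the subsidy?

Pre-subsidy: 511.4 - 2.4P = -955 + 7P gives P* = 156, x* = 137.
With the subsidy, sellers receive Ps = Pb + 47 for each unit, where Pb is the price buyers pay.
Supply in terms of Pb becomes xs = -955 + 7(Pb + 47) = -626 + 7Pb. Setting this equal to demand: 511.4 - 2.4Pb = -626 + 7Pb, so Pb = 121.
Sellers receive Ps = 121 + 47 = 168; x' = 511.4 − 2.4·121 = 221.
The subsidy expands output by 221 − 137 = 84 past the efficient level; on those units the gap between marginal cost and willingness to pay runs from 0 up to 47.
DWL = ½ × 47 × 84 = 1974.

Deadweight loss = £1974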